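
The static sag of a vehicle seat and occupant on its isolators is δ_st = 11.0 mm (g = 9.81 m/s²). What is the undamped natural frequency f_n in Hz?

4.75 Hz

ω_n = √(g/δ_st) = √(9.81/0.0110) = √891.8 = 29.86 rad/s.
f_n = ω_n/(2π) = 29.86/6.283 = 4.753 Hz.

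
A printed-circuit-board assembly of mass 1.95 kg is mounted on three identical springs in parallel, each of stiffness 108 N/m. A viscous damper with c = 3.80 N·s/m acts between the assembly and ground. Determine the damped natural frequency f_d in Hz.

2.05 Hz

Parallel springs add: k_eq = 3 × 108 = 324.0 N/m.
ω_n = √(k_eq/m) = √(324.0/1.95) = 12.89 rad/s.
Critical damping c_c = 2√(k_eq·m) = 2√(324.0 × 1.95) = 50.27 N·s/m, so ζ = c/c_c = 3.80/50.27 = 0.07559.
ω_d = ω_n√(1 − ζ²) = 12.89 × √(1 − 0.00571) = 12.85 rad/s.
f_d = ω_d/(2π) = 2.046 Hz.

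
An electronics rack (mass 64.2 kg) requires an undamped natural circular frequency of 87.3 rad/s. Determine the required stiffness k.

k = m·ω_n² = 64.2 × 87.30² = 64.2 × 7621 = 489300 N/m.

489000 N/m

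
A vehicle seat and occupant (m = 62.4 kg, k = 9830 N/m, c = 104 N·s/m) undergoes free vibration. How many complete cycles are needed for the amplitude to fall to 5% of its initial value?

8 cycles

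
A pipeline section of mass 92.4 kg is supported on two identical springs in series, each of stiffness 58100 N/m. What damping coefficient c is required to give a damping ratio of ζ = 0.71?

Series springs: 1/k_eq = 2/58100, so k_eq = 58100/2 = 29050 N/m.
c_c = 2√(k_eq·m) = 2√(29050 × 92.4) = 3277 N·s/m.
c = ζ·c_c = 0.71 × 3277 = 2326 N·s/m.

2330 N·s/m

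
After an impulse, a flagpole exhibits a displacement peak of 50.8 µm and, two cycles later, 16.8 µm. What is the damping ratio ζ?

0.0877

Logarithmic decrement δ = (1/n)·ln(x₀/x_n) = (1/2)·ln(50.8/16.8) = (1/2)·ln(3.024) = 0.5533.
ζ = δ/√(4π² + δ²) = 0.5533/√(39.48 + 0.306) = 0.5533/6.307 = 0.08771.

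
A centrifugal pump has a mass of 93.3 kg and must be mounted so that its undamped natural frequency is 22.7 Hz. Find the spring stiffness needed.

1900000 N/m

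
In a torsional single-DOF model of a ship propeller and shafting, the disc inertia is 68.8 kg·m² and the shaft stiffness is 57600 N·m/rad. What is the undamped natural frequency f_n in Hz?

4.61 Hz

ω_n = √(k_t/J) = √(57600/68.8) = √837.2 = 28.93 rad/s.
f_n = ω_n/(2π) = 28.93/6.283 = 4.605 Hz.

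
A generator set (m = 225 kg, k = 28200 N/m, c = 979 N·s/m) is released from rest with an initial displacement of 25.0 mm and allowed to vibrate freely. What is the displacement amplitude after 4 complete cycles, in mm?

0.172 mm

ζ = c/(2√(km)) = 979/(2√(28200 × 225)) = 979/5038 = 0.1943.
Logarithmic decrement δ = 2πζ/√(1 − ζ²) = 2π × 0.1943/√(1 − 0.0378) = 1.245.
After n cycles, x_n/x₀ = e^(−nδ), so x_4 = 25.0 × e^(−4 × 1.245) = 25.0 × 0.006881 = 0.1720 mm.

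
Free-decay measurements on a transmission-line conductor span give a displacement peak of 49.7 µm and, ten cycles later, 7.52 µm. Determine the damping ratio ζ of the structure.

0.0300

Logarithmic decrement δ = (1/n)·ln(x₀/x_n) = (1/10)·ln(49.7/7.52) = (1/10)·ln(6.609) = 0.1888.
ζ = δ/√(4π² + δ²) = 0.1888/√(39.48 + 0.0357) = 0.1888/6.286 = 0.03004.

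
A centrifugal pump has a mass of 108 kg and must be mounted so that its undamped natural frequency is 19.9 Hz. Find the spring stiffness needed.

1690000 N/m

ω_n = 2πf_n = 2π × 19.9 = 125.0 rad/s.
k = m·ω_n² = 108 × 125.0² = 108 × 15630 = 1688000 N/m.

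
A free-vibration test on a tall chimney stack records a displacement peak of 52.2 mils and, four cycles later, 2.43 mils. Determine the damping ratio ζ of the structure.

0.121

Logarithmic decrement δ = (1/n)·ln(x₀/x_n) = (1/4)·ln(52.2/2.43) = (1/4)·ln(21.48) = 0.7668.
ζ = δ/√(4π² + δ²) = 0.7668/√(39.48 + 0.588) = 0.7668/6.330 = 0.1211.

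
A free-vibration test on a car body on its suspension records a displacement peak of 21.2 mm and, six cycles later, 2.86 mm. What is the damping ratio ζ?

0.0531

Logarithmic decrement δ = (1/n)·ln(x₀/x_n) = (1/6)·ln(21.2/2.86) = (1/6)·ln(7.413) = 0.3339.
ζ = δ/√(4π² + δ²) = 0.3339/√(39.48 + 0.111) = 0.3339/6.292 = 0.05306.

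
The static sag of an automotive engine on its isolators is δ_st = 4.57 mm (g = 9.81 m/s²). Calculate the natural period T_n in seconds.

ω_n = √(g/δ_st) = √(9.81/0.00457) = √2147 = 46.33 rad/s.
T_n = 2π/ω_n = 6.283/46.33 = 0.1356 s.

0.136 s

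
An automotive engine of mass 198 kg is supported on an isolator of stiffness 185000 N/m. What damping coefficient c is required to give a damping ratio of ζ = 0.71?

8590 N·s/m

c_c = 2√(k·m) = 2√(185000 × 198) = 12100 N·s/m.
c = ζ·c_c = 0.71 × 12100 = 8594 N·s/m.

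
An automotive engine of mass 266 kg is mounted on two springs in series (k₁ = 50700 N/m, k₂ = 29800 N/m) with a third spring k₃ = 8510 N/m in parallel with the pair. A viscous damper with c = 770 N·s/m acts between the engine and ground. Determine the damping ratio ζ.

Series pair: k_s = k₁k₂/(k₁+k₂) = (50700)(29800)/(50700 + 29800) = 18770 N/m. In parallel with k₃: k_eq = 18770 + 8510 = 27280 N/m.
ω_n = √(k_eq/m) = √(27280/266) = 10.13 rad/s.
Critical damping c_c = 2√(k_eq·m) = 2√(27280 × 266) = 5387 N·s/m, so ζ = c/c_c = 770/5387 = 0.1429.

0.143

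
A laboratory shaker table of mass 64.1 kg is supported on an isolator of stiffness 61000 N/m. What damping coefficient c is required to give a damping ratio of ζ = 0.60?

c_c = 2√(k·m) = 2√(61000 × 64.1) = 3955 N·s/m.
c = ζ·c_c = 0.60 × 3955 = 2373 N·s/m.

2370 N·s/m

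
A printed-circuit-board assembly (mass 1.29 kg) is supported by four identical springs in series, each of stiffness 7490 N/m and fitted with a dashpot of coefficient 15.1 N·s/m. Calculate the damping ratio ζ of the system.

0.154

Series springs: 1/k_eq = 4/7490, so k_eq = 7490/4 = 1872 N/m.
ω_n = √(k_eq/m) = √(1872/1.29) = 38.10 rad/s.
Critical damping c_c = 2√(k_eq·m) = 2√(1872 × 1.29) = 98.30 N·s/m, so ζ = c/c_c = 15.1/98.30 = 0.1536.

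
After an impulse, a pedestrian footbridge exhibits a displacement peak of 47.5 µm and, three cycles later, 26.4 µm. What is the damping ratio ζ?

0.0311

Logarithmic decrement δ = (1/n)·ln(x₀/x_n) = (1/3)·ln(47.5/26.4) = (1/3)·ln(1.799) = 0.1958.
ζ = δ/√(4π² + δ²) = 0.1958/√(39.48 + 0.0383) = 0.1958/6.286 = 0.03115.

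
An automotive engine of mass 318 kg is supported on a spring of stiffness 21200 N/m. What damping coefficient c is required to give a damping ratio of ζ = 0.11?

c_c = 2√(k·m) = 2√(21200 × 318) = 5193 N·s/m.
c = ζ·c_c = 0.11 × 5193 = 571.2 N·s/m.

571 N·s/m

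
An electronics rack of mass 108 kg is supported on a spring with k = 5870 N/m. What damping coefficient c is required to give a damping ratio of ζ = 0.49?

c_c = 2√(k·m) = 2√(5870 × 108) = 1592 N·s/m.
c = ζ·c_c = 0.49 × 1592 = 780.3 N·s/m.

780 N·s/m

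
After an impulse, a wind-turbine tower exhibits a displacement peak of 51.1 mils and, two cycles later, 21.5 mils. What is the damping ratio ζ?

0.0687

Logarithmic decrement δ = (1/n)·ln(x₀/x_n) = (1/2)·ln(51.1/21.5) = (1/2)·ln(2.377) = 0.4329.
ζ = δ/√(4π² + δ²) = 0.4329/√(39.48 + 0.187) = 0.4329/6.298 = 0.06873.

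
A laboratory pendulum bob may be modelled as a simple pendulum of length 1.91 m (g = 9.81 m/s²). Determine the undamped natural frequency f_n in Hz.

For a simple pendulum ω_n = √(g/L) = √(9.81/1.91) = √5.136 = 2.266 rad/s.
f_n = ω_n/(2π) = 2.266/6.283 = 0.3607 Hz.

0.361 Hz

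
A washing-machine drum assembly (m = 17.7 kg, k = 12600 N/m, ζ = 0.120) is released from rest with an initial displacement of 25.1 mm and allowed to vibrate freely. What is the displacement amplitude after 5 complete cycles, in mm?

0.563 mm

Logarithmic decrement δ = 2πζ/√(1 − ζ²) = 2π × 0.1200/√(1 − 0.0144) = 0.7595.
After n cycles, x_n/x₀ = e^(−nδ), so x_5 = 25.1 × e^(−5 × 0.7595) = 25.1 × 0.02243 = 0.5630 mm.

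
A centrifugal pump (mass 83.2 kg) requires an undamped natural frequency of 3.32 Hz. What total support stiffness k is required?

36200 N/m

ω_n = 2πf_n = 2π × 3.32 = 20.86 rad/s.
k = m·ω_n² = 83.2 × 20.86² = 83.2 × 435.1 = 36200 N/m.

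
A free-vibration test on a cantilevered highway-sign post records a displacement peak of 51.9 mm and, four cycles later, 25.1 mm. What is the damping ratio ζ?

0.0289

Logarithmic decrement δ = (1/n)·ln(x₀/x_n) = (1/4)·ln(51.9/25.1) = (1/4)·ln(2.068) = 0.1816.
ζ = δ/√(4π² + δ²) = 0.1816/√(39.48 + 0.0330) = 0.1816/6.286 = 0.02889.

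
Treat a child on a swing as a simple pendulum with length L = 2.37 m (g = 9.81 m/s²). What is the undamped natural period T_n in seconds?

3.09 s

For a simple pendulum ω_n = √(g/L) = √(9.81/2.37) = √4.139 = 2.035 rad/s.
T_n = 2π/ω_n = 6.283/2.035 = 3.088 s.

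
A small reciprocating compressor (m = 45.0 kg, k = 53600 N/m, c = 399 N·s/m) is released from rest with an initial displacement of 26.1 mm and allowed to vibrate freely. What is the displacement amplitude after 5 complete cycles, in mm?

0.446 mm

ζ = c/(2√(km)) = 399/(2√(53600 × 45.0)) = 399/3106 = 0.1285.
Logarithmic decrement δ = 2πζ/√(1 − ζ²) = 2π × 0.1285/√(1 − 0.0165) = 0.8139.
After n cycles, x_n/x₀ = e^(−nδ), so x_5 = 26.1 × e^(−5 × 0.8139) = 26.1 × 0.01709 = 0.4460 mm.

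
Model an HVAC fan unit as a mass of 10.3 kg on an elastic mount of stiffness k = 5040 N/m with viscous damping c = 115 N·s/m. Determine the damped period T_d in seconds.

ω_n = √(k/m) = √(5040/10.3) = 22.12 rad/s.
Critical damping c_c = 2√(k·m) = 2√(5040 × 10.3) = 455.7 N·s/m, so ζ = c/c_c = 115/455.7 = 0.2524.
ω_d = ω_n√(1 − ζ²) = 22.12 × √(1 − 0.0637) = 21.40 rad/s.
T_d = 2π/ω_d = 0.2935 s.

0.294 s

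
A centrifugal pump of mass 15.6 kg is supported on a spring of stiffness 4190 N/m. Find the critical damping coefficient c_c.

511 N·s/m

c_c = 2√(k·m) = 2√(4190 × 15.6) = 2 × 255.7 = 511.3 N·s/m.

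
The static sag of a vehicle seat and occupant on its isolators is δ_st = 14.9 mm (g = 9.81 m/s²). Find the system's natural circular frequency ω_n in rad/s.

ω_n = √(g/δ_st) = √(9.81/0.0149) = √658.4 = 25.66 rad/s.

25.7 rad/s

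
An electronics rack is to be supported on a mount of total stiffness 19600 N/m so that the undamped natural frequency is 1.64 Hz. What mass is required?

ω_n = 2πf_n = 2π × 1.64 = 10.30 rad/s.
m = k/ω_n² = 19600/10.30² = 19600/106.2 = 184.6 kg.

185 kg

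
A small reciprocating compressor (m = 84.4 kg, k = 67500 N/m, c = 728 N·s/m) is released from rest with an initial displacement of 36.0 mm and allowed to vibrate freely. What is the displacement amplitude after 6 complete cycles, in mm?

0.107 mm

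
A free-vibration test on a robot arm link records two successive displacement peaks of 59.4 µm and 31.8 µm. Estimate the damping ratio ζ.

0.0990

Logarithmic decrement δ = (1/n)·ln(x₀/x_n) = (1/1)·ln(59.4/31.8) = (1/1)·ln(1.868) = 0.6248.
ζ = δ/√(4π² + δ²) = 0.6248/√(39.48 + 0.390) = 0.6248/6.314 = 0.09896.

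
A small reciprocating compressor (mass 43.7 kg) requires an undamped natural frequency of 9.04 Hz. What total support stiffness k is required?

ω_n = 2πf_n = 2π × 9.04 = 56.80 rad/s.
k = m·ω_n² = 43.7 × 56.80² = 43.7 × 3226 = 141000 N/m.

141000 N/m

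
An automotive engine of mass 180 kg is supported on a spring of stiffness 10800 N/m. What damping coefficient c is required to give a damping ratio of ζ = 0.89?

c_c = 2√(k·m) = 2√(10800 × 180) = 2789 N·s/m.
c = ζ·c_c = 0.89 × 2789 = 2482 N·s/m.

2480 N·s/m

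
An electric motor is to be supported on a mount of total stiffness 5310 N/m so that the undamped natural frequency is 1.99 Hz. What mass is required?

34.0 kg

ω_n = 2πf_n = 2π × 1.99 = 12.50 rad/s.
m = k/ω_n² = 5310/12.50² = 5310/156.3 = 33.96 kg.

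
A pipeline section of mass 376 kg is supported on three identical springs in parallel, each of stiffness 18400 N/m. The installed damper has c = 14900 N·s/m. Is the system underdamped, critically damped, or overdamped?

Parallel springs add: k_eq = 3 × 18400 = 55200 N/m.
c_c = 2√(k_eq·m) = 9112 N·s/m; ζ = c/c_c = 14900/9112 = 1.64.
Since ζ > 1 the system is overdamped.

overdamped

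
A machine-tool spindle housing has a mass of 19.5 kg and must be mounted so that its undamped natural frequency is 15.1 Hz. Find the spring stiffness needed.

176000 N/m

ω_n = 2πf_n = 2π × 15.1 = 94.88 rad/s.
k = m·ω_n² = 19.5 × 94.88² = 19.5 × 9001 = 175500 N/m.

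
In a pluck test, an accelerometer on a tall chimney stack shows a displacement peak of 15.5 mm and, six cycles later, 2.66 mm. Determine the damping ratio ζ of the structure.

0.0467

Logarithmic decrement δ = (1/n)·ln(x₀/x_n) = (1/6)·ln(15.5/2.66) = (1/6)·ln(5.827) = 0.2938.
ζ = δ/√(4π² + δ²) = 0.2938/√(39.48 + 0.0863) = 0.2938/6.290 = 0.04670.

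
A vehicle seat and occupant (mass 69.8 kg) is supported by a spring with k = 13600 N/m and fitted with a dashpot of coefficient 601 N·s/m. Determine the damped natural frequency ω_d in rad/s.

13.3 rad/s

ω_n = √(k/m) = √(13600/69.8) = 13.96 rad/s.
Critical damping c_c = 2√(k·m) = 2√(13600 × 69.8) = 1949 N·s/m, so ζ = c/c_c = 601/1949 = 0.3084.
ω_d = ω_n√(1 − ζ²) = 13.96 × √(1 − 0.0951) = 13.28 rad/s.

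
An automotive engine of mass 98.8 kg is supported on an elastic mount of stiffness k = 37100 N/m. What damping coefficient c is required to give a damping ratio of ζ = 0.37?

c_c = 2√(k·m) = 2√(37100 × 98.8) = 3829 N·s/m.
c = ζ·c_c = 0.37 × 3829 = 1417 N·s/m.

1420 N·s/m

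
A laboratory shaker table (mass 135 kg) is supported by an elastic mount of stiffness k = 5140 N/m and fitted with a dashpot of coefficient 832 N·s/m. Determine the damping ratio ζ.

0.499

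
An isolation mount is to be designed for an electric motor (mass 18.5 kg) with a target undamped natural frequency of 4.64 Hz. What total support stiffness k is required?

ω_n = 2πf_n = 2π × 4.64 = 29.15 rad/s.
k = m·ω_n² = 18.5 × 29.15² = 18.5 × 850.0 = 15720 N/m.

15700 N/m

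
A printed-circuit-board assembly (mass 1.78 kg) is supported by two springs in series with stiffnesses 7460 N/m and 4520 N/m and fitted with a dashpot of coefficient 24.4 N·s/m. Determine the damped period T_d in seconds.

0.160 s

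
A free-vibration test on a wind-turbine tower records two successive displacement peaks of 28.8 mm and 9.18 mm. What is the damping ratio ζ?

0.179

Logarithmic decrement δ = (1/n)·ln(x₀/x_n) = (1/1)·ln(28.8/9.18) = (1/1)·ln(3.137) = 1.143.
ζ = δ/√(4π² + δ²) = 1.143/√(39.48 + 1.31) = 1.143/6.386 = 0.1790.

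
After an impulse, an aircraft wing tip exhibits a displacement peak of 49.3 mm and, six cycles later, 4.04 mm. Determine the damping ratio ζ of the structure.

0.0662

Logarithmic decrement δ = (1/n)·ln(x₀/x_n) = (1/6)·ln(49.3/4.04) = (1/6)·ln(12.20) = 0.4169.
ζ = δ/√(4π² + δ²) = 0.4169/√(39.48 + 0.174) = 0.4169/6.297 = 0.06621.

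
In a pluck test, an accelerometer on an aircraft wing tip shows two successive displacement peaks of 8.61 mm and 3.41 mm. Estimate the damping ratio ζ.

0.146

Logarithmic decrement δ = (1/n)·ln(x₀/x_n) = (1/1)·ln(8.61/3.41) = (1/1)·ln(2.525) = 0.9262.
ζ = δ/√(4π² + δ²) = 0.9262/√(39.48 + 0.858) = 0.9262/6.351 = 0.1458.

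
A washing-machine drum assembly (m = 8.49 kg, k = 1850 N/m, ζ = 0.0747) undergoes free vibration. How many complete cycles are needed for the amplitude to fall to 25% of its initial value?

Logarithmic decrement δ = 2πζ/√(1 − ζ²) = 2π × 0.07470/√(1 − 0.00558) = 0.4707.
x_n/x₀ = e^(−nδ) ≤ 0.25; take ln: n ≥ ln(1/0.25)/δ = 1.386/0.4707 = 2.945.
So 3 complete cycles are required.

3 cycles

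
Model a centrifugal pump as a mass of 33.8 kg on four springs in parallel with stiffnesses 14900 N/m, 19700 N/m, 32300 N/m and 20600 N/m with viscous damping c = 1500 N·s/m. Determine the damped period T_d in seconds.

Parallel springs add: k_eq = 14900 + 19700 + 32300 + 20600 = 87500 N/m.
ω_n = √(k_eq/m) = √(87500/33.8) = 50.88 rad/s.
Critical damping c_c = 2√(k_eq·m) = 2√(87500 × 33.8) = 3439 N·s/m, so ζ = c/c_c = 1500/3439 = 0.4361.
ω_d = ω_n√(1 − ζ²) = 50.88 × √(1 − 0.190) = 45.79 rad/s.
T_d = 2π/ω_d = 0.1372 s.

0.137 s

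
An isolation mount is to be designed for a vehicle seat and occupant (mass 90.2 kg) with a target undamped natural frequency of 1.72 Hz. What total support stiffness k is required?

10500 N/m

ω_n = 2πf_n = 2π × 1.72 = 10.81 rad/s.
k = m·ω_n² = 90.2 × 10.81² = 90.2 × 116.8 = 10530 N/m.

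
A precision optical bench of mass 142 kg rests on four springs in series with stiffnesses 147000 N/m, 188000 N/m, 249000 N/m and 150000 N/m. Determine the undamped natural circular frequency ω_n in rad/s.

Series springs: 1/k_eq = 1/147000 + 1/188000 + 1/249000 + 1/150000 = 2.280×10^-5, so k_eq = 43850 N/m.
ω_n = √(k_eq/m) = √(43850/142) = √308.8 = 17.57 rad/s.

17.6 rad/s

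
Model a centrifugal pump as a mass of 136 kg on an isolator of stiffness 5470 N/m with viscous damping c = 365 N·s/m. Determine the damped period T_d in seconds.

1.01 s

ω_n = √(k/m) = √(5470/136) = 6.342 rad/s.
Critical damping c_c = 2√(k·m) = 2√(5470 × 136) = 1725 N·s/m, so ζ = c/c_c = 365/1725 = 0.2116.
ω_d = ω_n√(1 − ζ²) = 6.342 × √(1 − 0.0448) = 6.198 rad/s.
T_d = 2π/ω_d = 1.014 s.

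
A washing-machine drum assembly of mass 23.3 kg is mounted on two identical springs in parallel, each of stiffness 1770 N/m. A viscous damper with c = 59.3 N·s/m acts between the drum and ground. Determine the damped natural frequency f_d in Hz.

1.95 Hz

Parallel springs add: k_eq = 2 × 1770 = 3540 N/m.
ω_n = √(k_eq/m) = √(3540/23.3) = 12.33 rad/s.
Critical damping c_c = 2√(k_eq·m) = 2√(3540 × 23.3) = 574.4 N·s/m, so ζ = c/c_c = 59.3/574.4 = 0.1032.
ω_d = ω_n√(1 − ζ²) = 12.33 × √(1 − 0.0107) = 12.26 rad/s.
f_d = ω_d/(2π) = 1.951 Hz.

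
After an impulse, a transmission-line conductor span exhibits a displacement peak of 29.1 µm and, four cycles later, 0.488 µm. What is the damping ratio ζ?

Logarithmic decrement δ = (1/n)·ln(x₀/x_n) = (1/4)·ln(29.1/0.488) = (1/4)·ln(59.63) = 1.022.
ζ = δ/√(4π² + δ²) = 1.022/√(39.48 + 1.04) = 1.022/6.366 = 0.1606.

0.161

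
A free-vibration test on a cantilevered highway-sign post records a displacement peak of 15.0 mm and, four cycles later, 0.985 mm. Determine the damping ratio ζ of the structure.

0.108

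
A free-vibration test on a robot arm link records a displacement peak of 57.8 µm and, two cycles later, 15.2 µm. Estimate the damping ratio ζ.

Logarithmic decrement δ = (1/n)·ln(x₀/x_n) = (1/2)·ln(57.8/15.2) = (1/2)·ln(3.803) = 0.6678.
ζ = δ/√(4π² + δ²) = 0.6678/√(39.48 + 0.446) = 0.6678/6.319 = 0.1057.

0.106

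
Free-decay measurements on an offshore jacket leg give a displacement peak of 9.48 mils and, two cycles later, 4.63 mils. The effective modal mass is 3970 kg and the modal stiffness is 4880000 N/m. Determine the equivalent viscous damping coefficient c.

Logarithmic decrement δ = (1/n)·ln(x₀/x_n) = (1/2)·ln(9.48/4.63) = (1/2)·ln(2.048) = 0.3583.
ζ = δ/√(4π² + δ²) = 0.3583/√(39.48 + 0.128) = 0.3583/6.293 = 0.05693.
c = ζ · 2√(km) = 0.05693 × 2√(4880000 × 3970) = 0.05693 × 278400 = 15850 N·s/m.

15800 N·s/m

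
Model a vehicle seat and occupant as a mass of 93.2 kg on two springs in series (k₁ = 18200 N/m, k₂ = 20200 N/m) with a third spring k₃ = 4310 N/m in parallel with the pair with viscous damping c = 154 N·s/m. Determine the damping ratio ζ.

Series pair: k_s = k₁k₂/(k₁+k₂) = (18200)(20200)/(18200 + 20200) = 9574 N/m. In parallel with k₃: k_eq = 9574 + 4310 = 13880 N/m.
ω_n = √(k_eq/m) = √(13880/93.2) = 12.21 rad/s.
Critical damping c_c = 2√(k_eq·m) = 2√(13880 × 93.2) = 2275 N·s/m, so ζ = c/c_c = 154/2275 = 0.06769.

0.0677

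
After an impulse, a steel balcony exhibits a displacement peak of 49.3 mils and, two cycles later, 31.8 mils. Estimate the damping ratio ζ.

Logarithmic decrement δ = (1/n)·ln(x₀/x_n) = (1/2)·ln(49.3/31.8) = (1/2)·ln(1.550) = 0.2192.
ζ = δ/√(4π² + δ²) = 0.2192/√(39.48 + 0.0481) = 0.2192/6.287 = 0.03487.

0.0349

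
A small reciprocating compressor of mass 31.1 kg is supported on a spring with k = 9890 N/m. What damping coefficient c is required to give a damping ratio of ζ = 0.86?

954 N·s/m

c_c = 2√(k·m) = 2√(9890 × 31.1) = 1109 N·s/m.
c = ζ·c_c = 0.86 × 1109 = 953.9 N·s/m.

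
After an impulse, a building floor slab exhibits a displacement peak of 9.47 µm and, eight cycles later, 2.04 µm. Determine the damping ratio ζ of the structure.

0.0305

Logarithmic decrement δ = (1/n)·ln(x₀/x_n) = (1/8)·ln(9.47/2.04) = (1/8)·ln(4.642) = 0.1919.
ζ = δ/√(4π² + δ²) = 0.1919/√(39.48 + 0.0368) = 0.1919/6.286 = 0.03053.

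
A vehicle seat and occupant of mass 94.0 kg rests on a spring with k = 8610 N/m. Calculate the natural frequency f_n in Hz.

1.52 Hz

ω_n = √(k/m) = √(8610/94.0) = √91.60 = 9.571 rad/s.
f_n = ω_n/(2π) = 9.571/6.283 = 1.523 Hz.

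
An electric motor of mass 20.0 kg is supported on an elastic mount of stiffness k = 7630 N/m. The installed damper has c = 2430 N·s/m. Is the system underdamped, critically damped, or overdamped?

overdamped

c_c = 2√(k·m) = 781.3 N·s/m; ζ = c/c_c = 2430/781.3 = 3.11.
Since ζ > 1 the system is overdamped.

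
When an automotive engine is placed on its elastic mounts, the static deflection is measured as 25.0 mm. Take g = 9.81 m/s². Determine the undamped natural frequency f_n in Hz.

3.15 Hz

ω_n = √(g/δ_st) = √(9.81/0.0250) = √392.4 = 19.81 rad/s.
f_n = ω_n/(2π) = 19.81/6.283 = 3.153 Hz.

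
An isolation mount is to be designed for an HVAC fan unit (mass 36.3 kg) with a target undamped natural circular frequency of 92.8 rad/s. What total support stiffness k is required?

313000 N/m

k = m·ω_n² = 36.3 × 92.80² = 36.3 × 8612 = 312600 N/m.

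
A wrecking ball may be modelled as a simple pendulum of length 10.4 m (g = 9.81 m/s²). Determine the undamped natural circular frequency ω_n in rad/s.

For a simple pendulum ω_n = √(g/L) = √(9.81/10.4) = √0.9433 = 0.9712 rad/s.

0.971 rad/s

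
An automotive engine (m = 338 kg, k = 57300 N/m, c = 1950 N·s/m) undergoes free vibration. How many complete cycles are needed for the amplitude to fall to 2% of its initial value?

3 cycles

ζ = c/(2√(km)) = 1950/(2√(57300 × 338)) = 1950/8802 = 0.2215.
Logarithmic decrement δ = 2πζ/√(1 − ζ²) = 2π × 0.2215/√(1 − 0.0491) = 1.428.
x_n/x₀ = e^(−nδ) ≤ 0.02; take ln: n ≥ ln(1/0.02)/δ = 3.912/1.428 = 2.740.
So 3 complete cycles are required.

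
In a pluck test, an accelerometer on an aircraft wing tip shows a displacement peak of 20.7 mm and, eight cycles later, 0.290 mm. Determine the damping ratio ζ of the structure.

0.0846

Logarithmic decrement δ = (1/n)·ln(x₀/x_n) = (1/8)·ln(20.7/0.290) = (1/8)·ln(71.38) = 0.5335.
ζ = δ/√(4π² + δ²) = 0.5335/√(39.48 + 0.285) = 0.5335/6.306 = 0.08460.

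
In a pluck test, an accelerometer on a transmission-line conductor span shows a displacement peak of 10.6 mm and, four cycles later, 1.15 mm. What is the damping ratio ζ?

0.0880

Logarithmic decrement δ = (1/n)·ln(x₀/x_n) = (1/4)·ln(10.6/1.15) = (1/4)·ln(9.217) = 0.5553.
ζ = δ/√(4π² + δ²) = 0.5553/√(39.48 + 0.308) = 0.5553/6.308 = 0.08803.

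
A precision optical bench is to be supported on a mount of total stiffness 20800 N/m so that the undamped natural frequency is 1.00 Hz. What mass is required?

ω_n = 2πf_n = 2π × 1.00 = 6.283 rad/s.
m = k/ω_n² = 20800/6.283² = 20800/39.48 = 526.9 kg.

527 kg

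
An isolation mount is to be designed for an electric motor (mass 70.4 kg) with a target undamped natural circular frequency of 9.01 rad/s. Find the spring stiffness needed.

k = m·ω_n² = 70.4 × 9.010² = 70.4 × 81.18 = 5715 N/m.

5720 N/m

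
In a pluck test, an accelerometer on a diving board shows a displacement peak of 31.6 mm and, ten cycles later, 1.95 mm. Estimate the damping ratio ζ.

0.0443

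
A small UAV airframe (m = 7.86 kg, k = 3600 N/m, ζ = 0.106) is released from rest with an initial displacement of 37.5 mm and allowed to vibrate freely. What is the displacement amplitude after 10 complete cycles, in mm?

0.0463 mm

Logarithmic decrement δ = 2πζ/√(1 − ζ²) = 2π × 0.1060/√(1 − 0.0112) = 0.6698.
After n cycles, x_n/x₀ = e^(−nδ), so x_10 = 37.5 × e^(−10 × 0.6698) = 37.5 × 0.001233 = 0.04626 mm.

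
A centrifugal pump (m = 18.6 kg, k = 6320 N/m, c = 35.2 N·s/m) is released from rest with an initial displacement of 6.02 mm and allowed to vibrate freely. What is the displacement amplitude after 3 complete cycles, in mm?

ζ = c/(2√(km)) = 35.2/(2√(6320 × 18.6)) = 35.2/685.7 = 0.05133.
Logarithmic decrement δ = 2πζ/√(1 − ζ²) = 2π × 0.05133/√(1 − 0.00264) = 0.3230.
After n cycles, x_n/x₀ = e^(−nδ), so x_3 = 6.02 × e^(−3 × 0.3230) = 6.02 × 0.3795 = 2.285 mm.

2.28 mm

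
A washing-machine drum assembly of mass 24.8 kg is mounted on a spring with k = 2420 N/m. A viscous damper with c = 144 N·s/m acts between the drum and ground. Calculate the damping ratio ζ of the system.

ω_n = √(k/m) = √(2420/24.8) = 9.878 rad/s.
Critical damping c_c = 2√(k·m) = 2√(2420 × 24.8) = 490.0 N·s/m, so ζ = c/c_c = 144/490.0 = 0.2939.

0.294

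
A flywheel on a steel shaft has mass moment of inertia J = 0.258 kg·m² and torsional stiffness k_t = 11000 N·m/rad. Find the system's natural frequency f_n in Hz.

32.9 Hz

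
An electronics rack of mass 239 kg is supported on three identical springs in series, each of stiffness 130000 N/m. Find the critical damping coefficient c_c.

6440 N·s/m

Series springs: 1/k_eq = 3/130000, so k_eq = 130000/3 = 43330 N/m.
c_c = 2√(k_eq·m) = 2√(43330 × 239) = 2 × 3218 = 6436 N·s/m.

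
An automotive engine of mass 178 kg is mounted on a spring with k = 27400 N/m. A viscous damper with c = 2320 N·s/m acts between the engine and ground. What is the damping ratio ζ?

0.525

ω_n = √(k/m) = √(27400/178) = 12.41 rad/s.
Critical damping c_c = 2√(k·m) = 2√(27400 × 178) = 4417 N·s/m, so ζ = c/c_c = 2320/4417 = 0.5253.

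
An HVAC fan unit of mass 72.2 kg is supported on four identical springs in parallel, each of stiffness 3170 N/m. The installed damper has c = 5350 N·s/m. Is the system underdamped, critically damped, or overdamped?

overdamped

Parallel springs add: k_eq = 4 × 3170 = 12680 N/m.
c_c = 2√(k_eq·m) = 1914 N·s/m; ζ = c/c_c = 5350/1914 = 2.80.
Since ζ > 1 the system is overdamped.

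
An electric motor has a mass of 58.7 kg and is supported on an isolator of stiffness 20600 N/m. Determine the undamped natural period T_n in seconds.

0.335 s

ω_n = √(k/m) = √(20600/58.7) = √350.9 = 18.73 rad/s.
T_n = 2π/ω_n = 6.283/18.73 = 0.3354 s.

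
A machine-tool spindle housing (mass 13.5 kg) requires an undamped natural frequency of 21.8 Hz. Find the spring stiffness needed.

253000 N/m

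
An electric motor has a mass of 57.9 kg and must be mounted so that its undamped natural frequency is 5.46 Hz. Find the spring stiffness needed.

68100 N/m

ω_n = 2πf_n = 2π × 5.46 = 34.31 rad/s.
k = m·ω_n² = 57.9 × 34.31² = 57.9 × 1177 = 68140 N/m.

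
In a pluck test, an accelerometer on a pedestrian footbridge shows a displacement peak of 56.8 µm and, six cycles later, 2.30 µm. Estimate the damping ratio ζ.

0.0848

Logarithmic decrement δ = (1/n)·ln(x₀/x_n) = (1/6)·ln(56.8/2.30) = (1/6)·ln(24.70) = 0.5344.
ζ = δ/√(4π² + δ²) = 0.5344/√(39.48 + 0.286) = 0.5344/6.306 = 0.08475.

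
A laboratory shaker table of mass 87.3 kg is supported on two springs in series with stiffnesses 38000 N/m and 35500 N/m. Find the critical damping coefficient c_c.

Series springs: 1/k_eq = 1/38000 + 1/35500 = 5.448×10^-5, so k_eq = 18350 N/m.
c_c = 2√(k_eq·m) = 2√(18350 × 87.3) = 2 × 1266 = 2532 N·s/m.

2530 N·s/m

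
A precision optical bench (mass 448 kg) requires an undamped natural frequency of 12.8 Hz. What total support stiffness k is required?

ω_n = 2πf_n = 2π × 12.8 = 80.42 rad/s.
k = m·ω_n² = 448 × 80.42² = 448 × 6468 = 2898000 N/m.

2900000 N/m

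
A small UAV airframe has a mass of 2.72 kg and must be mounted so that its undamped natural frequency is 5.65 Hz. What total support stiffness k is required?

3430 N/m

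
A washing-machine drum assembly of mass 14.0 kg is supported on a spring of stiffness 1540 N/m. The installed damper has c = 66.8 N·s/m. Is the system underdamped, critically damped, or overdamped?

underdamped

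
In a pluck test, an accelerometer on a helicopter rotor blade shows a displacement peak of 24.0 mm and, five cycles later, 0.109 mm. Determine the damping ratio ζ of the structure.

Logarithmic decrement δ = (1/n)·ln(x₀/x_n) = (1/5)·ln(24.0/0.109) = (1/5)·ln(220.2) = 1.079.
ζ = δ/√(4π² + δ²) = 1.079/√(39.48 + 1.16) = 1.079/6.375 = 0.1692.

0.169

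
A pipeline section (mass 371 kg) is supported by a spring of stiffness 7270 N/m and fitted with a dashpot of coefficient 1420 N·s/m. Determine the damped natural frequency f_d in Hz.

0.635 Hz

ω_n = √(k/m) = √(7270/371) = 4.427 rad/s.
Critical damping c_c = 2√(k·m) = 2√(7270 × 371) = 3285 N·s/m, so ζ = c/c_c = 1420/3285 = 0.4323.
ω_d = ω_n√(1 − ζ²) = 4.427 × √(1 − 0.187) = 3.992 rad/s.
f_d = ω_d/(2π) = 0.6353 Hz.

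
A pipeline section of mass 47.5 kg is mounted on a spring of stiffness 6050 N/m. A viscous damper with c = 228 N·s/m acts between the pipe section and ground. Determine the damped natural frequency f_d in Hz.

ω_n = √(k/m) = √(6050/47.5) = 11.29 rad/s.
Critical damping c_c = 2√(k·m) = 2√(6050 × 47.5) = 1072 N·s/m, so ζ = c/c_c = 228/1072 = 0.2127.
ω_d = ω_n√(1 − ζ²) = 11.29 × √(1 − 0.0452) = 11.03 rad/s.
f_d = ω_d/(2π) = 1.755 Hz.

1.76 Hz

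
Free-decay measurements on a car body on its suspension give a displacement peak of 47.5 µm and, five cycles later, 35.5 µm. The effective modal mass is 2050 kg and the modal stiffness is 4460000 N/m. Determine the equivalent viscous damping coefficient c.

Logarithmic decrement δ = (1/n)·ln(x₀/x_n) = (1/5)·ln(47.5/35.5) = (1/5)·ln(1.338) = 0.05824.
ζ = δ/√(4π² + δ²) = 0.05824/√(39.48 + 0.00339) = 0.05824/6.283 = 0.009269.
c = ζ · 2√(km) = 0.009269 × 2√(4460000 × 2050) = 0.009269 × 191200 = 1773 N·s/m.

1770 N·s/m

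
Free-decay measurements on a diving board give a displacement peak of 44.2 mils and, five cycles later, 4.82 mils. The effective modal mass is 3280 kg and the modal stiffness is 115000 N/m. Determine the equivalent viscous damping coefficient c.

2730 N·s/m

Logarithmic decrement δ = (1/n)·ln(x₀/x_n) = (1/5)·ln(44.2/4.82) = (1/5)·ln(9.170) = 0.4432.
ζ = δ/√(4π² + δ²) = 0.4432/√(39.48 + 0.196) = 0.4432/6.299 = 0.07036.
c = ζ · 2√(km) = 0.07036 × 2√(115000 × 3280) = 0.07036 × 38840 = 2733 N·s/m.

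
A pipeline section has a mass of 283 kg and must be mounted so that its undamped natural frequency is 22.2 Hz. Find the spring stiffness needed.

5510000 N/m

ω_n = 2πf_n = 2π × 22.2 = 139.5 rad/s.
k = m·ω_n² = 283 × 139.5² = 283 × 19460 = 5506000 N/m.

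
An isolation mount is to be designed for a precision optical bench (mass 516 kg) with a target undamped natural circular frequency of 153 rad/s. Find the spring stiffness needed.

12100000 N/m

k = m·ω_n² = 516 × 153.0² = 516 × 23410 = 12080000 N/m.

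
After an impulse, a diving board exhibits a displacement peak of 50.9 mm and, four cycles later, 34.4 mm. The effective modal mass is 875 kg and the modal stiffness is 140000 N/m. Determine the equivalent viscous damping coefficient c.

Logarithmic decrement δ = (1/n)·ln(x₀/x_n) = (1/4)·ln(50.9/34.4) = (1/4)·ln(1.480) = 0.09795.
ζ = δ/√(4π² + δ²) = 0.09795/√(39.48 + 0.00959) = 0.09795/6.284 = 0.01559.
c = ζ · 2√(km) = 0.01559 × 2√(140000 × 875) = 0.01559 × 22140 = 345.0 N·s/m.

345 N·s/m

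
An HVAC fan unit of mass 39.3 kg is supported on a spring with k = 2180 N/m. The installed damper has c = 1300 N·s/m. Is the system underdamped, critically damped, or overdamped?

overdamped

c_c = 2√(k·m) = 585.4 N·s/m; ζ = c/c_c = 1300/585.4 = 2.22.
Since ζ > 1 the system is overdamped.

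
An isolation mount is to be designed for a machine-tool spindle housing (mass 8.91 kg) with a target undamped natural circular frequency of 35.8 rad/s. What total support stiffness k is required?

11400 N/m

k = m·ω_n² = 8.91 × 35.80² = 8.91 × 1282 = 11420 N/m.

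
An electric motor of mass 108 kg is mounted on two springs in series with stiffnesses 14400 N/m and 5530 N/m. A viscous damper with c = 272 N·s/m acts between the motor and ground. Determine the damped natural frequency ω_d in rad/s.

Series springs: 1/k_eq = 1/14400 + 1/5530 = 0.0002503, so k_eq = 3996 N/m.
ω_n = √(k_eq/m) = √(3996/108) = 6.082 rad/s.
Critical damping c_c = 2√(k_eq·m) = 2√(3996 × 108) = 1314 N·s/m, so ζ = c/c_c = 272/1314 = 0.2070.
ω_d = ω_n√(1 − ζ²) = 6.082 × √(1 − 0.0429) = 5.951 rad/s.

5.95 rad/s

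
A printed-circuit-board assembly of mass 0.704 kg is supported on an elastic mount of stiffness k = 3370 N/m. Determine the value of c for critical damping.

97.4 N·s/m

c_c = 2√(k·m) = 2√(3370 × 0.704) = 2 × 48.71 = 97.42 N·s/m.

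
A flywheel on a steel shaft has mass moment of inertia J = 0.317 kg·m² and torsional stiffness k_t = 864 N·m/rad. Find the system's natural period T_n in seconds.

0.120 s

ω_n = √(k_t/J) = √(864/0.317) = √2726 = 52.21 rad/s.
T_n = 2π/ω_n = 6.283/52.21 = 0.1204 s.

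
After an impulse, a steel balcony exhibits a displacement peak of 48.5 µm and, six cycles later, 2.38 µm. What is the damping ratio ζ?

Logarithmic decrement δ = (1/n)·ln(x₀/x_n) = (1/6)·ln(48.5/2.38) = (1/6)·ln(20.38) = 0.5024.
ζ = δ/√(4π² + δ²) = 0.5024/√(39.48 + 0.252) = 0.5024/6.303 = 0.07971.

0.0797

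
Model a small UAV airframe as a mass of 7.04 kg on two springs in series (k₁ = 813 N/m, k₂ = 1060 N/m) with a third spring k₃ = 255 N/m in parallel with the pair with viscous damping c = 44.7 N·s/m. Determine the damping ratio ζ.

Series pair: k_s = k₁k₂/(k₁+k₂) = (813)(1060)/(813 + 1060) = 460.1 N/m. In parallel with k₃: k_eq = 460.1 + 255 = 715.1 N/m.
ω_n = √(k_eq/m) = √(715.1/7.04) = 10.08 rad/s.
Critical damping c_c = 2√(k_eq·m) = 2√(715.1 × 7.04) = 141.9 N·s/m, so ζ = c/c_c = 44.7/141.9 = 0.3150.

0.315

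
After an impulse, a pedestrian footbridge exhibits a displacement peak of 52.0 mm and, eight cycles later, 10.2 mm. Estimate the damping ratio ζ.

0.0324

Logarithmic decrement δ = (1/n)·ln(x₀/x_n) = (1/8)·ln(52.0/10.2) = (1/8)·ln(5.098) = 0.2036.
ζ = δ/√(4π² + δ²) = 0.2036/√(39.48 + 0.0415) = 0.2036/6.286 = 0.03239.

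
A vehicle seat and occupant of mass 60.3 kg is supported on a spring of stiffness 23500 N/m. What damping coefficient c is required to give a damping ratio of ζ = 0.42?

c_c = 2√(k·m) = 2√(23500 × 60.3) = 2381 N·s/m.
c = ζ·c_c = 0.42 × 2381 = 999.9 N·s/m.

1000 N·s/m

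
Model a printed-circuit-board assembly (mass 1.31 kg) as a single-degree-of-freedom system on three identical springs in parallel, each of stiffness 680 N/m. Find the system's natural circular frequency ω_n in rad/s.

Parallel springs add: k_eq = 3 × 680 = 2040 N/m.
ω_n = √(k_eq/m) = √(2040/1.31) = √1557 = 39.46 rad/s.

39.5 rad/s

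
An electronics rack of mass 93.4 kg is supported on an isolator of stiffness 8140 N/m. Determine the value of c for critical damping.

c_c = 2√(k·m) = 2√(8140 × 93.4) = 2 × 871.9 = 1744 N·s/m.

1740 N·s/m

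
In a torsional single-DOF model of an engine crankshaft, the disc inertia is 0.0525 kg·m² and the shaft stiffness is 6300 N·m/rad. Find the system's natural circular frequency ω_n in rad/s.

346 rad/s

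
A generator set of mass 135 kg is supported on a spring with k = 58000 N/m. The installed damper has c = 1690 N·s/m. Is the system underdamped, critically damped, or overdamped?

underdamped

c_c = 2√(k·m) = 5596 N·s/m; ζ = c/c_c = 1690/5596 = 0.302.
Since ζ < 1 the system is underdamped.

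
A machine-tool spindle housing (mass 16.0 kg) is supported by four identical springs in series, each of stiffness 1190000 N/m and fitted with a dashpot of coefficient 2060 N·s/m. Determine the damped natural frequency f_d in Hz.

19.1 Hz

Series springs: 1/k_eq = 4/1190000, so k_eq = 1190000/4 = 297500 N/m.
ω_n = √(k_eq/m) = √(297500/16.0) = 136.4 rad/s.
Critical damping c_c = 2√(k_eq·m) = 2√(297500 × 16.0) = 4363 N·s/m, so ζ = c/c_c = 2060/4363 = 0.4721.
ω_d = ω_n√(1 − ζ²) = 136.4 × √(1 − 0.223) = 120.2 rad/s.
f_d = ω_d/(2π) = 19.13 Hz.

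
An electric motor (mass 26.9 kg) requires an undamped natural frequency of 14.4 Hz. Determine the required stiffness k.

220000 N/m

ω_n = 2πf_n = 2π × 14.4 = 90.48 rad/s.
k = m·ω_n² = 26.9 × 90.48² = 26.9 × 8186 = 220200 N/m.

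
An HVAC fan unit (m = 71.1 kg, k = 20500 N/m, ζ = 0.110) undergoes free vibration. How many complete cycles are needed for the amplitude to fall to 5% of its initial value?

Logarithmic decrement δ = 2πζ/√(1 − ζ²) = 2π × 0.1100/√(1 − 0.0121) = 0.6954.
x_n/x₀ = e^(−nδ) ≤ 0.05; take ln: n ≥ ln(1/0.05)/δ = 2.996/0.6954 = 4.308.
So 5 complete cycles are required.

5 cycles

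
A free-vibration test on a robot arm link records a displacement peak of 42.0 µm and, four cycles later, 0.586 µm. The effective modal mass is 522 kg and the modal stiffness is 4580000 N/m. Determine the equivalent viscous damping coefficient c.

16400 N·s/m

Logarithmic decrement δ = (1/n)·ln(x₀/x_n) = (1/4)·ln(42.0/0.586) = (1/4)·ln(71.67) = 1.068.
ζ = δ/√(4π² + δ²) = 1.068/√(39.48 + 1.14) = 1.068/6.373 = 0.1676.
c = ζ · 2√(km) = 0.1676 × 2√(4580000 × 522) = 0.1676 × 97790 = 16390 N·s/m.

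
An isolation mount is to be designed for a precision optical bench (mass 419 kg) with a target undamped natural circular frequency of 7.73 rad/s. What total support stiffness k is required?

25000 N/m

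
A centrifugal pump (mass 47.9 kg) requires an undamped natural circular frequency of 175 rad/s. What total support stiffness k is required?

1470000 N/m

k = m·ω_n² = 47.9 × 175.0² = 47.9 × 30620 = 1467000 N/m.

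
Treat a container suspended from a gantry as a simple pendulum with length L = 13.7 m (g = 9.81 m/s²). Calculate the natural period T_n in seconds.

For a simple pendulum ω_n = √(g/L) = √(9.81/13.7) = √0.7161 = 0.8462 rad/s.
T_n = 2π/ω_n = 6.283/0.8462 = 7.425 s.

7.43 s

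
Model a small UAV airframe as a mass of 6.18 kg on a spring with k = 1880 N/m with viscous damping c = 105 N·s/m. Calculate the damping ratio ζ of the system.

ω_n = √(k/m) = √(1880/6.18) = 17.44 rad/s.
Critical damping c_c = 2√(k·m) = 2√(1880 × 6.18) = 215.6 N·s/m, so ζ = c/c_c = 105/215.6 = 0.4871.

0.487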